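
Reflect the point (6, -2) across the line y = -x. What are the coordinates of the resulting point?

Reflection across line y = -x: (6, -2) → (2, -6)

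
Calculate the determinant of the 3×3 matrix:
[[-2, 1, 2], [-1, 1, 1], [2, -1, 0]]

Expansion along first row:
det = -2·det([[1,1],[-1,0]]) - 1·det([[-1,1],[2,0]]) + 2·det([[-1,1],[2,-1]])
    = -2·(1·0 - 1·-1) - 1·(-1·0 - 1·2) + 2·(-1·-1 - 1·2)
    = -2·1 - 1·-2 + 2·-1
    = -2 + 2 + -2 = -2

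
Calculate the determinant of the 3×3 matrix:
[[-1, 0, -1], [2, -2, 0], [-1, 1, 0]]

Expansion along first row:
det = -1·det([[-2,0],[1,0]]) - 0·det([[2,0],[-1,0]]) + -1·det([[2,-2],[-1,1]])
    = -1·(-2·0 - 0·1) - 0·(2·0 - 0·-1) + -1·(2·1 - -2·-1)
    = -1·0 - 0·0 + -1·0
    = 0 + 0 + 0 = 0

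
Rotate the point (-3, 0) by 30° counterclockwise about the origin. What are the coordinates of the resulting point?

Rotation matrix for 30°: [[cos 30°, -sin 30°], [sin 30°, cos 30°]] ≈ [[0.866025, -0.500000], [0.500000, 0.866025]]
[[0.866025, -0.500000], [0.500000, 0.866025]] × [-3, 0]ᵀ ≈ [-2.5981, -1.5000]ᵀ
Result: (-2.5981, -1.5000)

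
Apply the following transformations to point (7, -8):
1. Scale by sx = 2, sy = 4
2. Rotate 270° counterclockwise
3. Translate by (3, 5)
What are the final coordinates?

Step 1: Scale → (14, -32)
Step 2: Rotate 270° → (-32, -14)
Step 3: Translate → (-29, -9)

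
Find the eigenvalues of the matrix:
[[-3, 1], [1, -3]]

Characteristic equation: det(A - λI) = 0
λ² - (trace)λ + (det) = 0
trace = -3 + -3 = -6, det = (-3)(-3) - (1)(1) = 8
λ² - (-6)λ + (8) = 0
λ = (-6 ± √((-6)² - 4·(8))) / 2 = (-6 ± √4) / 2
Solving: λ = -4, -2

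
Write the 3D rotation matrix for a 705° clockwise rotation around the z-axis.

Rotation matrix for clockwise 705° around z-axis:
A clockwise rotation by 705° is a counterclockwise rotation by -705°.
cos(-705°) = 0.9659, sin(-705°) = 0.2588
Result: [[0.9659, -0.2588, 0], [0.2588, 0.9659, 0], [0, 0, 1]]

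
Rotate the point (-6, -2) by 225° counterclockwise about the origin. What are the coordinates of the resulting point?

Rotation matrix for 225°: [[cos 225°, -sin 225°], [sin 225°, cos 225°]] ≈ [[-0.707107, 0.707107], [-0.707107, -0.707107]]
[[-0.707107, 0.707107], [-0.707107, -0.707107]] × [-6, -2]ᵀ ≈ [2.8284, 5.6569]ᵀ
Result: (2.8284, 5.6569)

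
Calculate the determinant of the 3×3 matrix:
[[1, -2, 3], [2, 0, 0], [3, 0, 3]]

Expansion along first row:
det = 1·det([[0,0],[0,3]]) - -2·det([[2,0],[3,3]]) + 3·det([[2,0],[3,0]])
    = 1·(0·3 - 0·0) - -2·(2·3 - 0·3) + 3·(2·0 - 0·3)
    = 1·0 - -2·6 + 3·0
    = 0 + 12 + 0 = 12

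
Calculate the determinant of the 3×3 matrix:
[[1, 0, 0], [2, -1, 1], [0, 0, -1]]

Expansion along first row:
det = 1·det([[-1,1],[0,-1]]) - 0·det([[2,1],[0,-1]]) + 0·det([[2,-1],[0,0]])
    = 1·(-1·-1 - 1·0) - 0·(2·-1 - 1·0) + 0·(2·0 - -1·0)
    = 1·1 - 0·-2 + 0·0
    = 1 + 0 + 0 = 1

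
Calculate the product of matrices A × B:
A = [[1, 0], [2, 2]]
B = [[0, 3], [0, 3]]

Matrix multiplication:
C[0][0] = 1×0 + 0×0 = 0
C[0][1] = 1×3 + 0×3 = 3
C[1][0] = 2×0 + 2×0 = 0
C[1][1] = 2×3 + 2×3 = 12
Result: [[0, 3], [0, 12]]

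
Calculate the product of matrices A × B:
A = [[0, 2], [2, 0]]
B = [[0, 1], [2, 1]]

Matrix multiplication:
C[0][0] = 0×0 + 2×2 = 4
C[0][1] = 0×1 + 2×1 = 2
C[1][0] = 2×0 + 0×2 = 0
C[1][1] = 2×1 + 0×1 = 2
Result: [[4, 2], [0, 2]]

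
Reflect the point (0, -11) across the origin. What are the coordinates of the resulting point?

Reflection across origin: (0, -11) → (0, 11)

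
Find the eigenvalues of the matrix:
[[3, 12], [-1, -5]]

Characteristic equation: det(A - λI) = 0
λ² - (trace)λ + (det) = 0
trace = 3 + -5 = -2, det = (3)(-5) - (12)(-1) = -3
λ² - (-2)λ + (-3) = 0
λ = (-2 ± √((-2)² - 4·(-3))) / 2 = (-2 ± √16) / 2
Solving: λ = -3, 1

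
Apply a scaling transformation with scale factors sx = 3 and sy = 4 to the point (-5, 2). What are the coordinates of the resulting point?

Scaling matrix:
[[3, 0], [0, 4]]
Result: (-5 × 3, 2 × 4) = (-15, 8)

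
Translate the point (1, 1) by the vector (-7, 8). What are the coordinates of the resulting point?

Translation by (-7, 8) (homogeneous matrix [[1, 0, -7], [0, 1, 8], [0, 0, 1]]):
x' = 1 + -7 = -6
y' = 1 + 8 = 9
Result: (-6, 9)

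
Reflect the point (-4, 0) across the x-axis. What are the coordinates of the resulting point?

Reflection across x-axis: (-4, 0) → (-4, 0)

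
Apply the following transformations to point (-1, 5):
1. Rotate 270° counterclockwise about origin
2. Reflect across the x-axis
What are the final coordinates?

Step 1: Rotate 270° → (5, 1)
Step 2: Reflect across x-axis → (5, -1)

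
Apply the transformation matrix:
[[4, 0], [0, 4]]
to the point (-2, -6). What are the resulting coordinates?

Matrix multiplication:
[[4, 0], [0, 4]] × [-2, -6]ᵀ
= [(4)(-2) + (0)(-6), (0)(-2) + (4)(-6)]ᵀ
= [-8, -24]ᵀ
Result: (-8, -24)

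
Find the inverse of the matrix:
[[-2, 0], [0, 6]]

For [[a,b],[c,d]], inverse = (1/det)·[[d,-b],[-c,a]]
det = (-2)(6) - (0)(0) = -12 - 0 = -12
Inverse = (1/-12)·[[6, 0], [0, -2]]
= [[-1/2, 0], [0, 1/6]]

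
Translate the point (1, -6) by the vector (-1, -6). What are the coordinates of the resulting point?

Translation by (-1, -6) (homogeneous matrix [[1, 0, -1], [0, 1, -6], [0, 0, 1]]):
x' = 1 + -1 = 0
y' = -6 + -6 = -12
Result: (0, -12)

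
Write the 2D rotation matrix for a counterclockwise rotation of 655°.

Rotation matrix formula: [[cos θ, -sin θ], [sin θ, cos θ]]
For θ = 655°:
cos(655°) = 0.4226
sin(655°) = -0.9063
Result: [[0.4226, 0.9063], [-0.9063, 0.4226]]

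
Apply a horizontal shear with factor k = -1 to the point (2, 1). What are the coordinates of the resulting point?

Shear matrix for horizontal shear with factor k = -1:
[[1, -1], [0, 1]]
Result: (2, 1) → (1, 1)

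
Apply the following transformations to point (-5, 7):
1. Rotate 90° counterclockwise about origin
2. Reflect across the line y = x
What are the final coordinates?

Step 1: Rotate 90° → (-7, -5)
Step 2: Reflect across line y = x → (-5, -7)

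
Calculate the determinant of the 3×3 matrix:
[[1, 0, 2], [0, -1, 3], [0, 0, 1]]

Expansion along first row:
det = 1·det([[-1,3],[0,1]]) - 0·det([[0,3],[0,1]]) + 2·det([[0,-1],[0,0]])
    = 1·(-1·1 - 3·0) - 0·(0·1 - 3·0) + 2·(0·0 - -1·0)
    = 1·-1 - 0·0 + 2·0
    = -1 + 0 + 0 = -1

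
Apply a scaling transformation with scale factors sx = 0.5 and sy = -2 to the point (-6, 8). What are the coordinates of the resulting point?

Scaling matrix:
[[0.50, 0], [0, -2]]
Result: (-6 × 0.5, 8 × -2) = (-3, -16)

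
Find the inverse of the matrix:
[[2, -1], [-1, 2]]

For [[a,b],[c,d]], inverse = (1/det)·[[d,-b],[-c,a]]
det = (2)(2) - (-1)(-1) = 4 - 1 = 3
Inverse = (1/3)·[[2, 1], [1, 2]]
= [[2/3, 1/3], [1/3, 2/3]]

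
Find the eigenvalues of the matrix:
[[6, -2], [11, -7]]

Characteristic equation: det(A - λI) = 0
λ² - (trace)λ + (det) = 0
trace = 6 + -7 = -1, det = (6)(-7) - (-2)(11) = -20
λ² - (-1)λ + (-20) = 0
λ = (-1 ± √((-1)² - 4·(-20))) / 2 = (-1 ± √81) / 2
Solving: λ = -5, 4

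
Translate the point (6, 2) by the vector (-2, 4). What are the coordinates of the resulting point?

Translation by (-2, 4) (homogeneous matrix [[1, 0, -2], [0, 1, 4], [0, 0, 1]]):
x' = 6 + -2 = 4
y' = 2 + 4 = 6
Result: (4, 6)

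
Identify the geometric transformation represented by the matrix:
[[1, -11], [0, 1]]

This matrix represents: horizontal shear with factor -11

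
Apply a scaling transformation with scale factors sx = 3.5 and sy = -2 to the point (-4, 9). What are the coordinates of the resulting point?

Scaling matrix:
[[3.50, 0], [0, -2]]
Result: (-4 × 3.5, 9 × -2) = (-14, -18)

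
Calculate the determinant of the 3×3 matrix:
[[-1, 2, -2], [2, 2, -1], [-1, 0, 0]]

Expansion along first row:
det = -1·det([[2,-1],[0,0]]) - 2·det([[2,-1],[-1,0]]) + -2·det([[2,2],[-1,0]])
    = -1·(2·0 - -1·0) - 2·(2·0 - -1·-1) + -2·(2·0 - 2·-1)
    = -1·0 - 2·-1 + -2·2
    = 0 + 2 + -4 = -2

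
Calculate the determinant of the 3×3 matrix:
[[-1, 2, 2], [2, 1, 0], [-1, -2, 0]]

Expansion along first row:
det = -1·det([[1,0],[-2,0]]) - 2·det([[2,0],[-1,0]]) + 2·det([[2,1],[-1,-2]])
    = -1·(1·0 - 0·-2) - 2·(2·0 - 0·-1) + 2·(2·-2 - 1·-1)
    = -1·0 - 2·0 + 2·-3
    = 0 + 0 + -6 = -6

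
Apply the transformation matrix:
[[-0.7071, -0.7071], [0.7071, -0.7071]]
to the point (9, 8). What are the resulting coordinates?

Matrix multiplication:
[[-0.7071, -0.7071], [0.7071, -0.7071]] × [9, 8]ᵀ
= [(-0.7071)(9) + (-0.7071)(8), (0.7071)(9) + (-0.7071)(8)]ᵀ
= [-12.0207, 0.7071]ᵀ
Result: (-12.0207, 0.7071)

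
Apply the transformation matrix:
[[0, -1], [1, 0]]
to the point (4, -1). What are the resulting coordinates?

Matrix multiplication:
[[0, -1], [1, 0]] × [4, -1]ᵀ
= [(0)(4) + (-1)(-1), (1)(4) + (0)(-1)]ᵀ
= [1, 4]ᵀ
Result: (1, 4)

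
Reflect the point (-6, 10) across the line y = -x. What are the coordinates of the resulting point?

Reflection across line y = -x: (-6, 10) → (-10, 6)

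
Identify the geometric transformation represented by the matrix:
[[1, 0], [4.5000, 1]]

This matrix represents: vertical shear with factor 4.5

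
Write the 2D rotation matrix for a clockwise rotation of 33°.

Rotation matrix formula: [[cos θ, -sin θ], [sin θ, cos θ]]
A clockwise rotation by 33° is equivalent to a counterclockwise rotation by -33°.
For θ = -33°:
cos(-33°) = 0.8387
sin(-33°) = -0.5446
Result: [[0.8387, 0.5446], [-0.5446, 0.8387]]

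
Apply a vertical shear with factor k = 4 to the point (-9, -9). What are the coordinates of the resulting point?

Shear matrix for vertical shear with factor k = 4:
[[1, 0], [4, 1]]
Result: (-9, -9) → (-9, -45)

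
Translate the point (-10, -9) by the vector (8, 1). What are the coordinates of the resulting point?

Translation by (8, 1) (homogeneous matrix [[1, 0, 8], [0, 1, 1], [0, 0, 1]]):
x' = -10 + 8 = -2
y' = -9 + 1 = -8
Result: (-2, -8)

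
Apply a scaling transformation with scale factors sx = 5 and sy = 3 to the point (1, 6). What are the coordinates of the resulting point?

Scaling matrix:
[[5, 0], [0, 3]]
Result: (1 × 5, 6 × 3) = (5, 18)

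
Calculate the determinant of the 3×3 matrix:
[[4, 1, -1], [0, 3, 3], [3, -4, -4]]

Expansion along first row:
det = 4·det([[3,3],[-4,-4]]) - 1·det([[0,3],[3,-4]]) + -1·det([[0,3],[3,-4]])
    = 4·(3·-4 - 3·-4) - 1·(0·-4 - 3·3) + -1·(0·-4 - 3·3)
    = 4·0 - 1·-9 + -1·-9
    = 0 + 9 + 9 = 18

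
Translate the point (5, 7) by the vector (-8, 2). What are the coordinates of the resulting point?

Translation by (-8, 2) (homogeneous matrix [[1, 0, -8], [0, 1, 2], [0, 0, 1]]):
x' = 5 + -8 = -3
y' = 7 + 2 = 9
Result: (-3, 9)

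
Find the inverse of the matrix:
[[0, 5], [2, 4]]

For [[a,b],[c,d]], inverse = (1/det)·[[d,-b],[-c,a]]
det = (0)(4) - (5)(2) = 0 - 10 = -10
Inverse = (1/-10)·[[4, -5], [-2, 0]]
= [[-2/5, 1/2], [1/5, 0]]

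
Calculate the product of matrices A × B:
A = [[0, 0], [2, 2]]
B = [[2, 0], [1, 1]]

Matrix multiplication:
C[0][0] = 0×2 + 0×1 = 0
C[0][1] = 0×0 + 0×1 = 0
C[1][0] = 2×2 + 2×1 = 6
C[1][1] = 2×0 + 2×1 = 2
Result: [[0, 0], [6, 2]]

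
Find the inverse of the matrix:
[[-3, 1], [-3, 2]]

For [[a,b],[c,d]], inverse = (1/det)·[[d,-b],[-c,a]]
det = (-3)(2) - (1)(-3) = -6 - -3 = -3
Inverse = (1/-3)·[[2, -1], [3, -3]]
= [[-2/3, 1/3], [-1, 1]]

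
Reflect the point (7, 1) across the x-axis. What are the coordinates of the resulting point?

Reflection across x-axis: (7, 1) → (7, -1)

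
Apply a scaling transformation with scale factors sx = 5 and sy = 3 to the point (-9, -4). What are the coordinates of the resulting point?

Scaling matrix:
[[5, 0], [0, 3]]
Result: (-9 × 5, -4 × 3) = (-45, -12)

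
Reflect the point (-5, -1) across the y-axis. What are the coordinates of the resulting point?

Reflection across y-axis: (-5, -1) → (5, -1)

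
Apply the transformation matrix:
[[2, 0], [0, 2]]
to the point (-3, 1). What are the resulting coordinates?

Matrix multiplication:
[[2, 0], [0, 2]] × [-3, 1]ᵀ
= [(2)(-3) + (0)(1), (0)(-3) + (2)(1)]ᵀ
= [-6, 2]ᵀ
Result: (-6, 2)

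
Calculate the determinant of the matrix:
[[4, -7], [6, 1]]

For a 2×2 matrix [[a, b], [c, d]], det = ad - bc
det = (4)(1) - (-7)(6) = 4 - -42 = 46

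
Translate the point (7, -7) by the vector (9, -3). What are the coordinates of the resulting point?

Translation by (9, -3) (homogeneous matrix [[1, 0, 9], [0, 1, -3], [0, 0, 1]]):
x' = 7 + 9 = 16
y' = -7 + -3 = -10
Result: (16, -10)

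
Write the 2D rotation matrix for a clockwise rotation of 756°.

Rotation matrix formula: [[cos θ, -sin θ], [sin θ, cos θ]]
A clockwise rotation by 756° is equivalent to a counterclockwise rotation by -756°.
For θ = -756°:
cos(-756°) = 0.8090
sin(-756°) = -0.5878
Result: [[0.8090, 0.5878], [-0.5878, 0.8090]]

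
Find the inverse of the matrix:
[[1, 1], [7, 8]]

For [[a,b],[c,d]], inverse = (1/det)·[[d,-b],[-c,a]]
det = (1)(8) - (1)(7) = 8 - 7 = 1
Inverse = [[8, -1], [-7, 1]]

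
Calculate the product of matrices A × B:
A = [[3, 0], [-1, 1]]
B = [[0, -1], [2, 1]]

Matrix multiplication:
C[0][0] = 3×0 + 0×2 = 0
C[0][1] = 3×-1 + 0×1 = -3
C[1][0] = -1×0 + 1×2 = 2
C[1][1] = -1×-1 + 1×1 = 2
Result: [[0, -3], [2, 2]]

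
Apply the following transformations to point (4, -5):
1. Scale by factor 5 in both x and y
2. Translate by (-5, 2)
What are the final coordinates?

Step 1: Scale (4, -5) by 5 → (20, -25)
Step 2: Translate by (-5, 2) → (15, -23)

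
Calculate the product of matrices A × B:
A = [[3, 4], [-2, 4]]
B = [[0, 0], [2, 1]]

Matrix multiplication:
C[0][0] = 3×0 + 4×2 = 8
C[0][1] = 3×0 + 4×1 = 4
C[1][0] = -2×0 + 4×2 = 8
C[1][1] = -2×0 + 4×1 = 4
Result: [[8, 4], [8, 4]]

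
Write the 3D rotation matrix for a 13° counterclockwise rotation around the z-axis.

Rotation matrix for counterclockwise 13° around z-axis:
cos(13°) = 0.9744, sin(13°) = 0.2250
Result: [[0.9744, -0.2250, 0], [0.2250, 0.9744, 0], [0, 0, 1]]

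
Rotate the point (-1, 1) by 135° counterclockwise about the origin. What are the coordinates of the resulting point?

Rotation matrix for 135°: [[cos 135°, -sin 135°], [sin 135°, cos 135°]] ≈ [[-0.707107, -0.707107], [0.707107, -0.707107]]
[[-0.707107, -0.707107], [0.707107, -0.707107]] × [-1, 1]ᵀ ≈ [0, -1.4142]ᵀ
Result: (0, -1.4142)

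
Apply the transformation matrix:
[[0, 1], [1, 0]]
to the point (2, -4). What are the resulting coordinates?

Matrix multiplication:
[[0, 1], [1, 0]] × [2, -4]ᵀ
= [(0)(2) + (1)(-4), (1)(2) + (0)(-4)]ᵀ
= [-4, 2]ᵀ
Result: (-4, 2)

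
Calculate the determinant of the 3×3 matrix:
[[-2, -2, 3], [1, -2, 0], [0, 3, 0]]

Expansion along first row:
det = -2·det([[-2,0],[3,0]]) - -2·det([[1,0],[0,0]]) + 3·det([[1,-2],[0,3]])
    = -2·(-2·0 - 0·3) - -2·(1·0 - 0·0) + 3·(1·3 - -2·0)
    = -2·0 - -2·0 + 3·3
    = 0 + 0 + 9 = 9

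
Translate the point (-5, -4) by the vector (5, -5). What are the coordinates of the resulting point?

Translation by (5, -5) (homogeneous matrix [[1, 0, 5], [0, 1, -5], [0, 0, 1]]):
x' = -5 + 5 = 0
y' = -4 + -5 = -9
Result: (0, -9)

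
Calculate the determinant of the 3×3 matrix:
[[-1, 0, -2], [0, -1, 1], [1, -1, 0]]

Expansion along first row:
det = -1·det([[-1,1],[-1,0]]) - 0·det([[0,1],[1,0]]) + -2·det([[0,-1],[1,-1]])
    = -1·(-1·0 - 1·-1) - 0·(0·0 - 1·1) + -2·(0·-1 - -1·1)
    = -1·1 - 0·-1 + -2·1
    = -1 + 0 + -2 = -3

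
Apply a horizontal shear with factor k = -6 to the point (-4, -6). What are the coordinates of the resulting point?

Shear matrix for horizontal shear with factor k = -6:
[[1, -6], [0, 1]]
Result: (-4, -6) → (32, -6)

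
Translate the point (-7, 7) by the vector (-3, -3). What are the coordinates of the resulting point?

Translation by (-3, -3) (homogeneous matrix [[1, 0, -3], [0, 1, -3], [0, 0, 1]]):
x' = -7 + -3 = -10
y' = 7 + -3 = 4
Result: (-10, 4)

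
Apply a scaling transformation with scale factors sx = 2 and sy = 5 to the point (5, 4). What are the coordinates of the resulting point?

Scaling matrix:
[[2, 0], [0, 5]]
Result: (5 × 2, 4 × 5) = (10, 20)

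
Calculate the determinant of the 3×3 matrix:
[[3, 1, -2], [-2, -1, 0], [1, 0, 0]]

Expansion along first row:
det = 3·det([[-1,0],[0,0]]) - 1·det([[-2,0],[1,0]]) + -2·det([[-2,-1],[1,0]])
    = 3·(-1·0 - 0·0) - 1·(-2·0 - 0·1) + -2·(-2·0 - -1·1)
    = 3·0 - 1·0 + -2·1
    = 0 + 0 + -2 = -2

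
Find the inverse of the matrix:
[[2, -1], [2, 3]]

For [[a,b],[c,d]], inverse = (1/det)·[[d,-b],[-c,a]]
det = (2)(3) - (-1)(2) = 6 - -2 = 8
Inverse = (1/8)·[[3, 1], [-2, 2]]
= [[3/8, 1/8], [-1/4, 1/4]]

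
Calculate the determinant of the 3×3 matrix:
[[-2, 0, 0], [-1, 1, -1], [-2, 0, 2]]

Expansion along first row:
det = -2·det([[1,-1],[0,2]]) - 0·det([[-1,-1],[-2,2]]) + 0·det([[-1,1],[-2,0]])
    = -2·(1·2 - -1·0) - 0·(-1·2 - -1·-2) + 0·(-1·0 - 1·-2)
    = -2·2 - 0·-4 + 0·2
    = -4 + 0 + 0 = -4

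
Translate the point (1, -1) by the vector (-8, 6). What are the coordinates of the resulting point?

Translation by (-8, 6) (homogeneous matrix [[1, 0, -8], [0, 1, 6], [0, 0, 1]]):
x' = 1 + -8 = -7
y' = -1 + 6 = 5
Result: (-7, 5)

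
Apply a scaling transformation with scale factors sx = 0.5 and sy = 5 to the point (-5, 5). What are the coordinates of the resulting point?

Scaling matrix:
[[0.50, 0], [0, 5]]
Result: (-5 × 0.5, 5 × 5) = (-2.5, 25)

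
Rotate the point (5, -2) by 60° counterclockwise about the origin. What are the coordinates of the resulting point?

Rotation matrix for 60°: [[cos 60°, -sin 60°], [sin 60°, cos 60°]] ≈ [[0.500000, -0.866025], [0.866025, 0.500000]]
[[0.500000, -0.866025], [0.866025, 0.500000]] × [5, -2]ᵀ ≈ [4.2321, 3.3301]ᵀ
Result: (4.2321, 3.3301)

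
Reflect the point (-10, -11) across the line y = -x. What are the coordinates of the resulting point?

Reflection across line y = -x: (-10, -11) → (11, 10)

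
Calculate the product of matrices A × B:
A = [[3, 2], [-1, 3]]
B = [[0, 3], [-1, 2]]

Matrix multiplication:
C[0][0] = 3×0 + 2×-1 = -2
C[0][1] = 3×3 + 2×2 = 13
C[1][0] = -1×0 + 3×-1 = -3
C[1][1] = -1×3 + 3×2 = 3
Result: [[-2, 13], [-3, 3]]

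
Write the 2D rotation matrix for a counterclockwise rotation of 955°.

Rotation matrix formula: [[cos θ, -sin θ], [sin θ, cos θ]]
For θ = 955°:
cos(955°) = -0.5736
sin(955°) = -0.8192
Result: [[-0.5736, 0.8192], [-0.8192, -0.5736]]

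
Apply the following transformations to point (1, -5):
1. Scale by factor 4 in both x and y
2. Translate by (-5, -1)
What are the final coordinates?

Step 1: Scale (1, -5) by 4 → (4, -20)
Step 2: Translate by (-5, -1) → (-1, -21)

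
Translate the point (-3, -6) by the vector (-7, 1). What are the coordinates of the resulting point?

Translation by (-7, 1) (homogeneous matrix [[1, 0, -7], [0, 1, 1], [0, 0, 1]]):
x' = -3 + -7 = -10
y' = -6 + 1 = -5
Result: (-10, -5)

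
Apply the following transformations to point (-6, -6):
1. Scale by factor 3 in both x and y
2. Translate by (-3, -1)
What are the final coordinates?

Step 1: Scale (-6, -6) by 3 → (-18, -18)
Step 2: Translate by (-3, -1) → (-21, -19)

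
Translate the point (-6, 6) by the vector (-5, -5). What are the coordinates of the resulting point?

Translation by (-5, -5) (homogeneous matrix [[1, 0, -5], [0, 1, -5], [0, 0, 1]]):
x' = -6 + -5 = -11
y' = 6 + -5 = 1
Result: (-11, 1)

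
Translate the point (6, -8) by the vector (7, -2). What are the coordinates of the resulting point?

Translation by (7, -2) (homogeneous matrix [[1, 0, 7], [0, 1, -2], [0, 0, 1]]):
x' = 6 + 7 = 13
y' = -8 + -2 = -10
Result: (13, -10)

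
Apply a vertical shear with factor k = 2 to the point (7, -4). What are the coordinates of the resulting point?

Shear matrix for vertical shear with factor k = 2:
[[1, 0], [2, 1]]
Result: (7, -4) → (7, 10)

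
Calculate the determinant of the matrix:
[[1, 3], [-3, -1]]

For a 2×2 matrix [[a, b], [c, d]], det = ad - bc
det = (1)(-1) - (3)(-3) = -1 - -9 = 8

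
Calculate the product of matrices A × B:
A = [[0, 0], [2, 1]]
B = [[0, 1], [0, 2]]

Matrix multiplication:
C[0][0] = 0×0 + 0×0 = 0
C[0][1] = 0×1 + 0×2 = 0
C[1][0] = 2×0 + 1×0 = 0
C[1][1] = 2×1 + 1×2 = 4
Result: [[0, 0], [0, 4]]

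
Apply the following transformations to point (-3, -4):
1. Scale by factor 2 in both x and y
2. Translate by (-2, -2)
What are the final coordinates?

Step 1: Scale (-3, -4) by 2 → (-6, -8)
Step 2: Translate by (-2, -2) → (-8, -10)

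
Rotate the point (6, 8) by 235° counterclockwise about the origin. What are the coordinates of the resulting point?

Rotation matrix for 235°: [[cos 235°, -sin 235°], [sin 235°, cos 235°]] ≈ [[-0.573576, 0.819152], [-0.819152, -0.573576]]
[[-0.573576, 0.819152], [-0.819152, -0.573576]] × [6, 8]ᵀ ≈ [3.1118, -9.5035]ᵀ
Result: (3.1118, -9.5035)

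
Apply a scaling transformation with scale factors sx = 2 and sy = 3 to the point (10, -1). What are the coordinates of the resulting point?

Scaling matrix:
[[2, 0], [0, 3]]
Result: (10 × 2, -1 × 3) = (20, -3)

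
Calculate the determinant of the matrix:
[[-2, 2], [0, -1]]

For a 2×2 matrix [[a, b], [c, d]], det = ad - bc
det = (-2)(-1) - (2)(0) = 2 - 0 = 2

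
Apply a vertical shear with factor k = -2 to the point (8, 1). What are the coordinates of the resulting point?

Shear matrix for vertical shear with factor k = -2:
[[1, 0], [-2, 1]]
Result: (8, 1) → (8, -15)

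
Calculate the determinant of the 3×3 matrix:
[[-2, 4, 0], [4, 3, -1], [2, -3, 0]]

Expansion along first row:
det = -2·det([[3,-1],[-3,0]]) - 4·det([[4,-1],[2,0]]) + 0·det([[4,3],[2,-3]])
    = -2·(3·0 - -1·-3) - 4·(4·0 - -1·2) + 0·(4·-3 - 3·2)
    = -2·-3 - 4·2 + 0·-18
    = 6 + -8 + 0 = -2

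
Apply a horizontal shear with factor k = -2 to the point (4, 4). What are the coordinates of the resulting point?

Shear matrix for horizontal shear with factor k = -2:
[[1, -2], [0, 1]]
Result: (4, 4) → (-4, 4)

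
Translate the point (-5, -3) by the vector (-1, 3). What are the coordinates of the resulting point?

Translation by (-1, 3) (homogeneous matrix [[1, 0, -1], [0, 1, 3], [0, 0, 1]]):
x' = -5 + -1 = -6
y' = -3 + 3 = 0
Result: (-6, 0)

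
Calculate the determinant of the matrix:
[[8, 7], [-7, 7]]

For a 2×2 matrix [[a, b], [c, d]], det = ad - bc
det = (8)(7) - (7)(-7) = 56 - -49 = 105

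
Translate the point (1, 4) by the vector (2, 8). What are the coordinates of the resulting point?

Translation by (2, 8) (homogeneous matrix [[1, 0, 2], [0, 1, 8], [0, 0, 1]]):
x' = 1 + 2 = 3
y' = 4 + 8 = 12
Result: (3, 12)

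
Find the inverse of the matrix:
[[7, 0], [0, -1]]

For [[a,b],[c,d]], inverse = (1/det)·[[d,-b],[-c,a]]
det = (7)(-1) - (0)(0) = -7 - 0 = -7
Inverse = (1/-7)·[[-1, 0], [0, 7]]
= [[1/7, 0], [0, -1]]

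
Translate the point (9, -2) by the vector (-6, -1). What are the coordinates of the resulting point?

Translation by (-6, -1) (homogeneous matrix [[1, 0, -6], [0, 1, -1], [0, 0, 1]]):
x' = 9 + -6 = 3
y' = -2 + -1 = -3
Result: (3, -3)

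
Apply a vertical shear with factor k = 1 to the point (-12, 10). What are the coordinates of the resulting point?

Shear matrix for vertical shear with factor k = 1:
[[1, 0], [1, 1]]
Result: (-12, 10) → (-12, -2)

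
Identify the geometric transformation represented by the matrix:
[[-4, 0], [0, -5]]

This matrix represents: non-uniform scaling by sx = -4, sy = -5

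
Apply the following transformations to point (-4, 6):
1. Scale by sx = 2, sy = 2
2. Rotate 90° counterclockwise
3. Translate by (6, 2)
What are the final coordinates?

Step 1: Scale → (-8, 12)
Step 2: Rotate 90° → (-12, -8)
Step 3: Translate → (-6, -6)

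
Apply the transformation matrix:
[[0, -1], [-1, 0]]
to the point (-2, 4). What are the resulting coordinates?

Matrix multiplication:
[[0, -1], [-1, 0]] × [-2, 4]ᵀ
= [(0)(-2) + (-1)(4), (-1)(-2) + (0)(4)]ᵀ
= [-4, 2]ᵀ
Result: (-4, 2)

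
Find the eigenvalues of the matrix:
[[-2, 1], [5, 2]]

Characteristic equation: det(A - λI) = 0
λ² - (trace)λ + (det) = 0
trace = -2 + 2 = 0, det = (-2)(2) - (1)(5) = -9
λ² - (0)λ + (-9) = 0
λ = (0 ± √((0)² - 4·(-9))) / 2 = (0 ± √36) / 2
Solving: λ = -3, 3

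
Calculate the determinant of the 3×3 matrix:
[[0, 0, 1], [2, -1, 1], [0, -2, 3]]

Expansion along first row:
det = 0·det([[-1,1],[-2,3]]) - 0·det([[2,1],[0,3]]) + 1·det([[2,-1],[0,-2]])
    = 0·(-1·3 - 1·-2) - 0·(2·3 - 1·0) + 1·(2·-2 - -1·0)
    = 0·-1 - 0·6 + 1·-4
    = 0 + 0 + -4 = -4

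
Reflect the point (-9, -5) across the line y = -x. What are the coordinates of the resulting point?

Reflection across line y = -x: (-9, -5) → (5, 9)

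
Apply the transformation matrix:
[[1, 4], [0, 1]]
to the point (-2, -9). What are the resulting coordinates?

Matrix multiplication:
[[1, 4], [0, 1]] × [-2, -9]ᵀ
= [(1)(-2) + (4)(-9), (0)(-2) + (1)(-9)]ᵀ
= [-38, -9]ᵀ
Result: (-38, -9)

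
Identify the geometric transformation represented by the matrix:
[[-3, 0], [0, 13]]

This matrix represents: non-uniform scaling by sx = -3, sy = 13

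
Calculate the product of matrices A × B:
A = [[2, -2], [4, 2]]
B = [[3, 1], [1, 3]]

Matrix multiplication:
C[0][0] = 2×3 + -2×1 = 4
C[0][1] = 2×1 + -2×3 = -4
C[1][0] = 4×3 + 2×1 = 14
C[1][1] = 4×1 + 2×3 = 10
Result: [[4, -4], [14, 10]]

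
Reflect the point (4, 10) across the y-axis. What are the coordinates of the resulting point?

Reflection across y-axis: (4, 10) → (-4, 10)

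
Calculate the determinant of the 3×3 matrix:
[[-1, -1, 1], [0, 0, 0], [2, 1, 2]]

Expansion along first row:
det = -1·det([[0,0],[1,2]]) - -1·det([[0,0],[2,2]]) + 1·det([[0,0],[2,1]])
    = -1·(0·2 - 0·1) - -1·(0·2 - 0·2) + 1·(0·1 - 0·2)
    = -1·0 - -1·0 + 1·0
    = 0 + 0 + 0 = 0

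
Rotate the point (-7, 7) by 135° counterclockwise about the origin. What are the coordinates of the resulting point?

Rotation matrix for 135°: [[cos 135°, -sin 135°], [sin 135°, cos 135°]] ≈ [[-0.707107, -0.707107], [0.707107, -0.707107]]
[[-0.707107, -0.707107], [0.707107, -0.707107]] × [-7, 7]ᵀ ≈ [0, -9.8995]ᵀ
Result: (0, -9.8995)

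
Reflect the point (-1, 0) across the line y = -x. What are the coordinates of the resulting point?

Reflection across line y = -x: (-1, 0) → (0, 1)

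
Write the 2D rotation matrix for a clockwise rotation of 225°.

Rotation matrix formula: [[cos θ, -sin θ], [sin θ, cos θ]]
A clockwise rotation by 225° is equivalent to a counterclockwise rotation by -225°.
For θ = -225°:
cos(-225°) = -√2/2
sin(-225°) = √2/2
Result: [[-√2/2, -√2/2], [√2/2, -√2/2]]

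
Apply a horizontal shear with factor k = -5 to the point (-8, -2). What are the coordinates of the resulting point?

Shear matrix for horizontal shear with factor k = -5:
[[1, -5], [0, 1]]
Result: (-8, -2) → (2, -2)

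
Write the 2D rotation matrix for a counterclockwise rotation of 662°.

Rotation matrix formula: [[cos θ, -sin θ], [sin θ, cos θ]]
For θ = 662°:
cos(662°) = 0.5299
sin(662°) = -0.8480
Result: [[0.5299, 0.8480], [-0.8480, 0.5299]]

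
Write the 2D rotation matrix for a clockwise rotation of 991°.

Rotation matrix formula: [[cos θ, -sin θ], [sin θ, cos θ]]
A clockwise rotation by 991° is equivalent to a counterclockwise rotation by -991°.
For θ = -991°:
cos(-991°) = 0.0175
sin(-991°) = 0.9998
Result: [[0.0175, -0.9998], [0.9998, 0.0175]]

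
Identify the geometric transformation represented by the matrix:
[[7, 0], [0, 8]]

This matrix represents: non-uniform scaling by sx = 7, sy = 8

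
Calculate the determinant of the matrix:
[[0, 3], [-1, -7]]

For a 2×2 matrix [[a, b], [c, d]], det = ad - bc
det = (0)(-7) - (3)(-1) = 0 - -3 = 3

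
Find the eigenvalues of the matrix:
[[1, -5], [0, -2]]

Characteristic equation: det(A - λI) = 0
λ² - (trace)λ + (det) = 0
trace = 1 + -2 = -1, det = (1)(-2) - (-5)(0) = -2
λ² - (-1)λ + (-2) = 0
λ = (-1 ± √((-1)² - 4·(-2))) / 2 = (-1 ± √9) / 2
Solving: λ = -2, 1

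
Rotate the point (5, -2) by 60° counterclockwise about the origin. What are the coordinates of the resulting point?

Rotation matrix for 60°: [[cos 60°, -sin 60°], [sin 60°, cos 60°]] ≈ [[0.500000, -0.866025], [0.866025, 0.500000]]
[[0.500000, -0.866025], [0.866025, 0.500000]] × [5, -2]ᵀ ≈ [4.2321, 3.3301]ᵀ
Result: (4.2321, 3.3301)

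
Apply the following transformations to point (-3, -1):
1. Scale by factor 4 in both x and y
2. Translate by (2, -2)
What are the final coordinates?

Step 1: Scale (-3, -1) by 4 → (-12, -4)
Step 2: Translate by (2, -2) → (-10, -6)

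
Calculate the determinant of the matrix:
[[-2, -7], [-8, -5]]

For a 2×2 matrix [[a, b], [c, d]], det = ad - bc
det = (-2)(-5) - (-7)(-8) = 10 - 56 = -46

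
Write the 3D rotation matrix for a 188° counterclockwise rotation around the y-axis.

Rotation matrix for counterclockwise 188° around y-axis:
cos(188°) = -0.9903, sin(188°) = -0.1392
Result: [[-0.9903, 0, -0.1392], [0, 1, 0], [0.1392, 0, -0.9903]]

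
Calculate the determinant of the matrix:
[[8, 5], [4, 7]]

For a 2×2 matrix [[a, b], [c, d]], det = ad - bc
det = (8)(7) - (5)(4) = 56 - 20 = 36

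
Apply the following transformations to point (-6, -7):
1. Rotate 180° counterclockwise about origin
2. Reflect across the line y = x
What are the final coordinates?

Step 1: Rotate 180° → (6, 7)
Step 2: Reflect across line y = x → (7, 6)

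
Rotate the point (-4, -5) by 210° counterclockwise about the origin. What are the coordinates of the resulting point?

Rotation matrix for 210°: [[cos 210°, -sin 210°], [sin 210°, cos 210°]] ≈ [[-0.866025, 0.500000], [-0.500000, -0.866025]]
[[-0.866025, 0.500000], [-0.500000, -0.866025]] × [-4, -5]ᵀ ≈ [0.9641, 6.3301]ᵀ
Result: (0.9641, 6.3301)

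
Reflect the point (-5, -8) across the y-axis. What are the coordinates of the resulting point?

Reflection across y-axis: (-5, -8) → (5, -8)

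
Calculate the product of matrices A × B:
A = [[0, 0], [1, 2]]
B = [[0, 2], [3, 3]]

Matrix multiplication:
C[0][0] = 0×0 + 0×3 = 0
C[0][1] = 0×2 + 0×3 = 0
C[1][0] = 1×0 + 2×3 = 6
C[1][1] = 1×2 + 2×3 = 8
Result: [[0, 0], [6, 8]]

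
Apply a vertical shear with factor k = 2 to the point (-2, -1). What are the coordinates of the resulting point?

Shear matrix for vertical shear with factor k = 2:
[[1, 0], [2, 1]]
Result: (-2, -1) → (-2, -5)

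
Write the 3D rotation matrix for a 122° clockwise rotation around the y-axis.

Rotation matrix for clockwise 122° around y-axis:
A clockwise rotation by 122° is a counterclockwise rotation by -122°.
cos(-122°) = -0.5299, sin(-122°) = -0.8480
Result: [[-0.5299, 0, -0.8480], [0, 1, 0], [0.8480, 0, -0.5299]]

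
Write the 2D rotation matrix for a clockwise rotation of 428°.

Rotation matrix formula: [[cos θ, -sin θ], [sin θ, cos θ]]
A clockwise rotation by 428° is equivalent to a counterclockwise rotation by -428°.
For θ = -428°:
cos(-428°) = 0.3746
sin(-428°) = -0.9272
Result: [[0.3746, 0.9272], [-0.9272, 0.3746]]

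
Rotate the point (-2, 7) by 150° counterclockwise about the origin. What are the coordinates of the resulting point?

Rotation matrix for 150°: [[cos 150°, -sin 150°], [sin 150°, cos 150°]] ≈ [[-0.866025, -0.500000], [0.500000, -0.866025]]
[[-0.866025, -0.500000], [0.500000, -0.866025]] × [-2, 7]ᵀ ≈ [-1.7679, -7.0622]ᵀ
Result: (-1.7679, -7.0622)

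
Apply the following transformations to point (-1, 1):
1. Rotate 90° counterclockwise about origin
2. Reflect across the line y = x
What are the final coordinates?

Step 1: Rotate 90° → (-1, -1)
Step 2: Reflect across line y = x → (-1, -1)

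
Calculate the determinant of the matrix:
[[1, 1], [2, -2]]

For a 2×2 matrix [[a, b], [c, d]], det = ad - bc
det = (1)(-2) - (1)(2) = -2 - 2 = -4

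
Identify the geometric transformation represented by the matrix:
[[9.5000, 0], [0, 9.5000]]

This matrix represents: uniform scaling by factor 9.5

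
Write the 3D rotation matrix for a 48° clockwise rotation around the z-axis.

Rotation matrix for clockwise 48° around z-axis:
A clockwise rotation by 48° is a counterclockwise rotation by -48°.
cos(-48°) = 0.6691, sin(-48°) = -0.7431
Result: [[0.6691, 0.7431, 0], [-0.7431, 0.6691, 0], [0, 0, 1]]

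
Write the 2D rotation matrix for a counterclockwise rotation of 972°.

Rotation matrix formula: [[cos θ, -sin θ], [sin θ, cos θ]]
For θ = 972°:
cos(972°) = -0.3090
sin(972°) = -0.9511
Result: [[-0.3090, 0.9511], [-0.9511, -0.3090]]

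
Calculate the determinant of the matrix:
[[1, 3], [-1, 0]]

For a 2×2 matrix [[a, b], [c, d]], det = ad - bc
det = (1)(0) - (3)(-1) = 0 - -3 = 3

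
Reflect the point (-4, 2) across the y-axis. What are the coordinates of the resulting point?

Reflection across y-axis: (-4, 2) → (4, 2)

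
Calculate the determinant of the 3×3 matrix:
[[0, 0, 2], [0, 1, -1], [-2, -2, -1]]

Expansion along first row:
det = 0·det([[1,-1],[-2,-1]]) - 0·det([[0,-1],[-2,-1]]) + 2·det([[0,1],[-2,-2]])
    = 0·(1·-1 - -1·-2) - 0·(0·-1 - -1·-2) + 2·(0·-2 - 1·-2)
    = 0·-3 - 0·-2 + 2·2
    = 0 + 0 + 4 = 4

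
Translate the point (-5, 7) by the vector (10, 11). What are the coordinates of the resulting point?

Translation by (10, 11) (homogeneous matrix [[1, 0, 10], [0, 1, 11], [0, 0, 1]]):
x' = -5 + 10 = 5
y' = 7 + 11 = 18
Result: (5, 18)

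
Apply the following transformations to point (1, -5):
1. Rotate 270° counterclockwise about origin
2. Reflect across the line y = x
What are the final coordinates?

Step 1: Rotate 270° → (-5, -1)
Step 2: Reflect across line y = x → (-1, -5)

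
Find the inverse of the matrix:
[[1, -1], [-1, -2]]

For [[a,b],[c,d]], inverse = (1/det)·[[d,-b],[-c,a]]
det = (1)(-2) - (-1)(-1) = -2 - 1 = -3
Inverse = (1/-3)·[[-2, 1], [1, 1]]
= [[2/3, -1/3], [-1/3, -1/3]]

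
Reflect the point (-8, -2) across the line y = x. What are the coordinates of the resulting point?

Reflection across line y = x: (-8, -2) → (-2, -8)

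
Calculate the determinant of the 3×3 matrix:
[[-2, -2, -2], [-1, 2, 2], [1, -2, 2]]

Expansion along first row:
det = -2·det([[2,2],[-2,2]]) - -2·det([[-1,2],[1,2]]) + -2·det([[-1,2],[1,-2]])
    = -2·(2·2 - 2·-2) - -2·(-1·2 - 2·1) + -2·(-1·-2 - 2·1)
    = -2·8 - -2·-4 + -2·0
    = -16 + -8 + 0 = -24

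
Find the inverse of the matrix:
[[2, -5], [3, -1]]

For [[a,b],[c,d]], inverse = (1/det)·[[d,-b],[-c,a]]
det = (2)(-1) - (-5)(3) = -2 - -15 = 13
Inverse = (1/13)·[[-1, 5], [-3, 2]]
= [[-1/13, 5/13], [-3/13, 2/13]]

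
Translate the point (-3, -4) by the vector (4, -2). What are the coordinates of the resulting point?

Translation by (4, -2) (homogeneous matrix [[1, 0, 4], [0, 1, -2], [0, 0, 1]]):
x' = -3 + 4 = 1
y' = -4 + -2 = -6
Result: (1, -6)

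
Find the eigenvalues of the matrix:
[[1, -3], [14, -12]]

Characteristic equation: det(A - λI) = 0
λ² - (trace)λ + (det) = 0
trace = 1 + -12 = -11, det = (1)(-12) - (-3)(14) = 30
λ² - (-11)λ + (30) = 0
λ = (-11 ± √((-11)² - 4·(30))) / 2 = (-11 ± √1) / 2
Solving: λ = -6, -5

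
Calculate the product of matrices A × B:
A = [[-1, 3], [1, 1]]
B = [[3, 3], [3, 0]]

Matrix multiplication:
C[0][0] = -1×3 + 3×3 = 6
C[0][1] = -1×3 + 3×0 = -3
C[1][0] = 1×3 + 1×3 = 6
C[1][1] = 1×3 + 1×0 = 3
Result: [[6, -3], [6, 3]]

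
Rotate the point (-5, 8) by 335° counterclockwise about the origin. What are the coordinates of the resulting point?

Rotation matrix for 335°: [[cos 335°, -sin 335°], [sin 335°, cos 335°]] ≈ [[0.906308, 0.422618], [-0.422618, 0.906308]]
[[0.906308, 0.422618], [-0.422618, 0.906308]] × [-5, 8]ᵀ ≈ [-1.1506, 9.3636]ᵀ
Result: (-1.1506, 9.3636)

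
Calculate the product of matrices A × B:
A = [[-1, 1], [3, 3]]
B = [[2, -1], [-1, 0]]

Matrix multiplication:
C[0][0] = -1×2 + 1×-1 = -3
C[0][1] = -1×-1 + 1×0 = 1
C[1][0] = 3×2 + 3×-1 = 3
C[1][1] = 3×-1 + 3×0 = -3
Result: [[-3, 1], [3, -3]]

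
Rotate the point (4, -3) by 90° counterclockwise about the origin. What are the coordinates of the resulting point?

Rotation matrix for 90°: [[cos 90°, -sin 90°], [sin 90°, cos 90°]] = [[0, -1], [1, 0]]
[[0, -1], [1, 0]] × [4, -3]ᵀ = [3, 4]ᵀ
Result: (3, 4)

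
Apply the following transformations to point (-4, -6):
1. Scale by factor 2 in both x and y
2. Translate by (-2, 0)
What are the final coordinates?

Step 1: Scale (-4, -6) by 2 → (-8, -12)
Step 2: Translate by (-2, 0) → (-10, -12)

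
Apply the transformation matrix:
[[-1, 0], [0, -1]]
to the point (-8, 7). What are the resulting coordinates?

Matrix multiplication:
[[-1, 0], [0, -1]] × [-8, 7]ᵀ
= [(-1)(-8) + (0)(7), (0)(-8) + (-1)(7)]ᵀ
= [8, -7]ᵀ
Result: (8, -7)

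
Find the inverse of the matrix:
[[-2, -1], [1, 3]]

For [[a,b],[c,d]], inverse = (1/det)·[[d,-b],[-c,a]]
det = (-2)(3) - (-1)(1) = -6 - -1 = -5
Inverse = (1/-5)·[[3, 1], [-1, -2]]
= [[-3/5, -1/5], [1/5, 2/5]]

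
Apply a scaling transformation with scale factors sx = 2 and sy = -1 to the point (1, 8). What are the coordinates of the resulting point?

Scaling matrix:
[[2, 0], [0, -1]]
Result: (1 × 2, 8 × -1) = (2, -8)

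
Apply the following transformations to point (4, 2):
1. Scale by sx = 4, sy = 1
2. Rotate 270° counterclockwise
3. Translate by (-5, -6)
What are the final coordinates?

Step 1: Scale → (16, 2)
Step 2: Rotate 270° → (2, -16)
Step 3: Translate → (-3, -22)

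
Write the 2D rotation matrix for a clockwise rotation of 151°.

Rotation matrix formula: [[cos θ, -sin θ], [sin θ, cos θ]]
A clockwise rotation by 151° is equivalent to a counterclockwise rotation by -151°.
For θ = -151°:
cos(-151°) = -0.8746
sin(-151°) = -0.4848
Result: [[-0.8746, 0.4848], [-0.4848, -0.8746]]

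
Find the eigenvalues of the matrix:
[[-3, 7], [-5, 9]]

Characteristic equation: det(A - λI) = 0
λ² - (trace)λ + (det) = 0
trace = -3 + 9 = 6, det = (-3)(9) - (7)(-5) = 8
λ² - (6)λ + (8) = 0
λ = (6 ± √((6)² - 4·(8))) / 2 = (6 ± √4) / 2
Solving: λ = 2, 4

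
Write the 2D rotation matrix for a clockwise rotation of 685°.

Rotation matrix formula: [[cos θ, -sin θ], [sin θ, cos θ]]
A clockwise rotation by 685° is equivalent to a counterclockwise rotation by -685°.
For θ = -685°:
cos(-685°) = 0.8192
sin(-685°) = 0.5736
Result: [[0.8192, -0.5736], [0.5736, 0.8192]]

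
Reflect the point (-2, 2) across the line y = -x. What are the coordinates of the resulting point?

Reflection across line y = -x: (-2, 2) → (-2, 2)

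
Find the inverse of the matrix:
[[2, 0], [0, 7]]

For [[a,b],[c,d]], inverse = (1/det)·[[d,-b],[-c,a]]
det = (2)(7) - (0)(0) = 14 - 0 = 14
Inverse = (1/14)·[[7, 0], [0, 2]]
= [[1/2, 0], [0, 1/7]]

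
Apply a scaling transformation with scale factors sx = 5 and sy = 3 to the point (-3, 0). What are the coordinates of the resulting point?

Scaling matrix:
[[5, 0], [0, 3]]
Result: (-3 × 5, 0 × 3) = (-15, 0)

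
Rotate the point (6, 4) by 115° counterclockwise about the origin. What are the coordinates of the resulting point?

Rotation matrix for 115°: [[cos 115°, -sin 115°], [sin 115°, cos 115°]] ≈ [[-0.422618, -0.906308], [0.906308, -0.422618]]
[[-0.422618, -0.906308], [0.906308, -0.422618]] × [6, 4]ᵀ ≈ [-6.1609, 3.7474]ᵀ
Result: (-6.1609, 3.7474)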